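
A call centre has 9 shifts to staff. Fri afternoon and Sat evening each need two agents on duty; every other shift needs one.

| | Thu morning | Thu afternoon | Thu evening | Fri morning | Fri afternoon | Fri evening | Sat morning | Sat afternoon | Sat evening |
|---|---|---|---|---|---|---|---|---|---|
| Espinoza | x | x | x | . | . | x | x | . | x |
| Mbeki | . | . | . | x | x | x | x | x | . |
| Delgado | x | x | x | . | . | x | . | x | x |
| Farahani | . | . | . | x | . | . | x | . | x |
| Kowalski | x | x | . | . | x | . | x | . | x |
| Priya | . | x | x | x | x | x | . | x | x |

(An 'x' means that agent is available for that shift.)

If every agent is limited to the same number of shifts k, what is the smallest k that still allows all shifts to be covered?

With 6 agents and 11 worker-slots to fill, someone must work at least ⌈11/6⌉ = 2 shifts, so k ≥ 2.
k = 2 works: Thu morning→Espinoza, Thu afternoon→Delgado, Thu evening→Espinoza, Fri morning→Mbeki, Fri afternoon→Mbeki+Kowalski, Fri evening→Priya, Sat morning→Farahani, Sat afternoon→Delgado, Sat evening→Farahani+Kowalski.
Loads: Espinoza 2, Mbeki 2, Delgado 2, Farahani 2, Kowalski 2, Priya 1 — all ≤ 2.

2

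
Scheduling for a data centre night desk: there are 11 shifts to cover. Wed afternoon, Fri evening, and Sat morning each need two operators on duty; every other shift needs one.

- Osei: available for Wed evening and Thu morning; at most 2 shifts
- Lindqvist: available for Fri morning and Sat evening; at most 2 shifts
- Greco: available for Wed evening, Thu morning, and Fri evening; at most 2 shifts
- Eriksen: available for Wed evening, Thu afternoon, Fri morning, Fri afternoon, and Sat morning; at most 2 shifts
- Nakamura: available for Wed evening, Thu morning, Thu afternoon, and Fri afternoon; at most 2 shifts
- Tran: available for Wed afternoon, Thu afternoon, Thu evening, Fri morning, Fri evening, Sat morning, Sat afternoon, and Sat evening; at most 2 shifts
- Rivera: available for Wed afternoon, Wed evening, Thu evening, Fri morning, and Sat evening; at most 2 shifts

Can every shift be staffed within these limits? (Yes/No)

Total capacity is 14 and 14 slots are needed, so capacity alone doesn't rule it out.
Shifts {Wed afternoon, Fri evening, Sat morning} need 6 worker-slots in total, but the operators available for any of those shifts (Greco, Eriksen, Tran, and Rivera) can supply at most 5 among them. So no valid schedule exists.

No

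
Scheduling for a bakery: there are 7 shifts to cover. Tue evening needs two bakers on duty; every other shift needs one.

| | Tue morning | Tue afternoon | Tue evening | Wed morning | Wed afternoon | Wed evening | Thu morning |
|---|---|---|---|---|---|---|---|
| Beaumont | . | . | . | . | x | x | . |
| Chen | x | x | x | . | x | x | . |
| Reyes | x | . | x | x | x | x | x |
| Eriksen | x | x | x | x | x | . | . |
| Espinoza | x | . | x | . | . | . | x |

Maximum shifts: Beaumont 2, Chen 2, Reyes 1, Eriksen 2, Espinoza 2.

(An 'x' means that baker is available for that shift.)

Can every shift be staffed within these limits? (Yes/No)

One valid schedule: Tue morning→Chen, Tue afternoon→Chen, Tue evening→Eriksen+Espinoza, Wed morning→Reyes, Wed afternoon→Beaumont, Wed evening→Beaumont, Thu morning→Espinoza.
Loads: Beaumont 2/2, Chen 2/2, Reyes 1/1, Eriksen 1/2, Espinoza 2/2 — all within limits.

Yes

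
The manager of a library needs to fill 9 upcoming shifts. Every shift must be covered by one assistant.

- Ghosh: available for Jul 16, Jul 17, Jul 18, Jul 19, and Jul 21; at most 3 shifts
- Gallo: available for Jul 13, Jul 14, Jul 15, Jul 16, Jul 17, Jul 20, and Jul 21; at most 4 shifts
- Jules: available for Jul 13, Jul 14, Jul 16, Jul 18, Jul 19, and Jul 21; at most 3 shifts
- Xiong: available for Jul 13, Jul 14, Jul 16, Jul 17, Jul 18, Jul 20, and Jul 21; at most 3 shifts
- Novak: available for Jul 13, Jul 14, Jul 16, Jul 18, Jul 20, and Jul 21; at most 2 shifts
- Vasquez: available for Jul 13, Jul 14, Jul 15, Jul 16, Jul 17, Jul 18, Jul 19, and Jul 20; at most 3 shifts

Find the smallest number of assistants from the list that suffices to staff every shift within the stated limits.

3

9 slots to fill and no one can take more than 4, so at least ⌈9/4⌉ = 3 assistants are needed.
Ghosh, Gallo, and Jules alone can cover everything: Jul 13→Gallo, Jul 14→Gallo, Jul 15→Gallo, Jul 16→Jules, Jul 17→Ghosh, Jul 18→Ghosh, Jul 19→Ghosh, Jul 20→Gallo, Jul 21→Jules.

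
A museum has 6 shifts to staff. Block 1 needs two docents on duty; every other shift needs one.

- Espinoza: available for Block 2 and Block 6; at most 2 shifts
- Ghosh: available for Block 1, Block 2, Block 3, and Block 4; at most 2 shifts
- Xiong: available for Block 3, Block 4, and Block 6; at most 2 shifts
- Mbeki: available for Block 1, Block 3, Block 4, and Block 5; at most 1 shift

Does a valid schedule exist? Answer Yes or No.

Total capacity is 7 and 7 slots are needed, so capacity alone doesn't rule it out.
Shifts {Block 1, Block 5} need 3 worker-slots in total, but the docents available for any of those shifts (Ghosh and Mbeki) can supply at most 2 among them. So no valid schedule exists.

No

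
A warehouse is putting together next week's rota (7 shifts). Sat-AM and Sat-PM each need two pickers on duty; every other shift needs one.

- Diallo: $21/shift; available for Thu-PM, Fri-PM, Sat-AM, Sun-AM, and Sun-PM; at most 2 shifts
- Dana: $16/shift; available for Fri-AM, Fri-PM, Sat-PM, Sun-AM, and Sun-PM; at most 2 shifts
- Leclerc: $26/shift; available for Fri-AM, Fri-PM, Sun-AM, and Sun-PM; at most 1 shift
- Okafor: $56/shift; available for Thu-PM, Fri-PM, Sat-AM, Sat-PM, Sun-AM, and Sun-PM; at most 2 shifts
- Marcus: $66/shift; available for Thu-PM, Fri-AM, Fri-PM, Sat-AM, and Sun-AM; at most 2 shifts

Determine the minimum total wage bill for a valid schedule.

$344

Sat-PM can only be covered by Dana and Okafor, so that assignment is forced.
Picking the cheapest available picker for each shift independently would cost $234, but that ignores the shift limits.
An optimal schedule: Thu-PM→Diallo, Fri-AM→Dana, Fri-PM→Marcus, Sat-AM→Diallo+Okafor, Sat-PM→Dana+Okafor, Sun-AM→Marcus, Sun-PM→Leclerc.
Total: 21 + 16 + 66 + 21 + 56 + 16 + 56 + 66 + 26 = $344.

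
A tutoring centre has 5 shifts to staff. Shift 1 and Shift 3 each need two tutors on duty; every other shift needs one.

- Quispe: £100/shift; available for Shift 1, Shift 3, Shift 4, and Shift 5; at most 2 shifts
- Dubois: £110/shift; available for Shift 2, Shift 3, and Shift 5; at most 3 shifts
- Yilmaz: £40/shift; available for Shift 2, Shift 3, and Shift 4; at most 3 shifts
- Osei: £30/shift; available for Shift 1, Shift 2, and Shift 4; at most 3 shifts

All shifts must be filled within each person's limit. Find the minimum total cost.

£440

Shift 1 can only be covered by Quispe and Osei, so that assignment is forced.
Picking the cheapest available tutor for each shift independently would cost £430, but that ignores the shift limits.
An optimal schedule: Shift 1→Osei+Quispe, Shift 2→Osei, Shift 3→Yilmaz+Dubois, Shift 4→Osei, Shift 5→Quispe.
Total: 30 + 100 + 30 + 40 + 110 + 30 + 100 = £440.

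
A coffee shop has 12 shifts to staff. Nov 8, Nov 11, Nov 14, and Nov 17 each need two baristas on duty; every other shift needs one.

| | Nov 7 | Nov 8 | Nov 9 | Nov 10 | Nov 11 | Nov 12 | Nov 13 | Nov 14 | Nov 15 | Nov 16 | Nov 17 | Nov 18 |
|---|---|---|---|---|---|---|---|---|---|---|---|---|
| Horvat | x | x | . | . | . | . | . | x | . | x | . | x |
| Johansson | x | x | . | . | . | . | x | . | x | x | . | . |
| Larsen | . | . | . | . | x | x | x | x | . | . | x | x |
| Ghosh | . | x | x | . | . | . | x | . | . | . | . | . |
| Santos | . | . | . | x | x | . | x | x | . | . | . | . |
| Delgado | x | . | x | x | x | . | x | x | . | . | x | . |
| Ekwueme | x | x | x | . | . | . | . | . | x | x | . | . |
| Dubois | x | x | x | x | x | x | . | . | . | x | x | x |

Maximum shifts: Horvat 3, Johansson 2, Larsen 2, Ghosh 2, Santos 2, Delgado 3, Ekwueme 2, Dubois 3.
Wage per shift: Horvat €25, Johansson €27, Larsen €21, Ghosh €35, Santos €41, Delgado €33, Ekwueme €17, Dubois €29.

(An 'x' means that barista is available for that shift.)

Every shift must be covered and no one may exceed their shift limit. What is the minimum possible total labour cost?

Picking the cheapest available barista for each shift independently would cost €348, but that ignores the shift limits.
An optimal schedule: Nov 7→Johansson, Nov 8→Johansson+Ghosh, Nov 9→Ekwueme, Nov 10→Dubois, Nov 11→Dubois+Delgado, Nov 12→Larsen, Nov 13→Delgado, Nov 14→Horvat+Delgado, Nov 15→Ekwueme, Nov 16→Horvat, Nov 17→Larsen+Dubois, Nov 18→Horvat.
Total: 27 + 27 + 35 + 17 + 29 + 29 + 33 + 21 + 33 + 25 + 33 + 17 + 25 + 21 + 29 + 25 = €426.

€426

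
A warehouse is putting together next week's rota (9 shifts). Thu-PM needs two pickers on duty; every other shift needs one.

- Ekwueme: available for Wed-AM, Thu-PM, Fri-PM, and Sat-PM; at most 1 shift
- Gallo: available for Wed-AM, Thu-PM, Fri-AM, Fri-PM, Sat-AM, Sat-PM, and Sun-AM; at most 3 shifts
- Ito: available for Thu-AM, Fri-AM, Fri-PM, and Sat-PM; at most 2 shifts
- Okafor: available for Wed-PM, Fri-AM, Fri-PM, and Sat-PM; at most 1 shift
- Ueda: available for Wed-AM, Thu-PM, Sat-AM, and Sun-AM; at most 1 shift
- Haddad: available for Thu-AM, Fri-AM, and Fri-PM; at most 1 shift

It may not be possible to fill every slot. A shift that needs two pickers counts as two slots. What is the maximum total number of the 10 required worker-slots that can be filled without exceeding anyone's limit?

Total capacity across all pickers is 1+3+2+1+1+1 = 9, and 10 slots are needed, so at most 9 can be filled.
An assignment achieving 9: Wed-AM→Ekwueme, Wed-PM→Okafor, Thu-AM→Ito, Thu-PM→Gallo+Ueda, Fri-AM→Ito, Fri-PM→Haddad, Sat-AM→Gallo, Sun-AM→Gallo.
Loads: Ekwueme 1/1, Gallo 3/3, Ito 2/2, Okafor 1/1, Ueda 1/1, Haddad 1/1.

9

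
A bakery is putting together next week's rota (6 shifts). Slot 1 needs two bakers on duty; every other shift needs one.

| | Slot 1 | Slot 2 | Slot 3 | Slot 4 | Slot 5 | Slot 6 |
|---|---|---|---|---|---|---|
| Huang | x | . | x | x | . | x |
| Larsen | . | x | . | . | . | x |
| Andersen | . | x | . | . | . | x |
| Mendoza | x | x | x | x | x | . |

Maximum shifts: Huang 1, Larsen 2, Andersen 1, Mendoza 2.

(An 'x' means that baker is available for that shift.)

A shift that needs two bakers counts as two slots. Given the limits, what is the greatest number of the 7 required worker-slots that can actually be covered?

Total capacity across all bakers is 1+2+1+2 = 6, and 7 slots are needed, so at most 6 can be filled.
Shifts {Slot 1, Slot 3, Slot 4} need 4 slots but only Huang and Mendoza are available for them, supplying at most 3 — so at least 1 slot must go unfilled.
An assignment achieving 5: Slot 1→Huang+Mendoza, Slot 2→Larsen, Slot 5→Mendoza, Slot 6→Larsen.
Loads: Huang 1/1, Larsen 2/2, Andersen 0/1, Mendoza 2/2.

5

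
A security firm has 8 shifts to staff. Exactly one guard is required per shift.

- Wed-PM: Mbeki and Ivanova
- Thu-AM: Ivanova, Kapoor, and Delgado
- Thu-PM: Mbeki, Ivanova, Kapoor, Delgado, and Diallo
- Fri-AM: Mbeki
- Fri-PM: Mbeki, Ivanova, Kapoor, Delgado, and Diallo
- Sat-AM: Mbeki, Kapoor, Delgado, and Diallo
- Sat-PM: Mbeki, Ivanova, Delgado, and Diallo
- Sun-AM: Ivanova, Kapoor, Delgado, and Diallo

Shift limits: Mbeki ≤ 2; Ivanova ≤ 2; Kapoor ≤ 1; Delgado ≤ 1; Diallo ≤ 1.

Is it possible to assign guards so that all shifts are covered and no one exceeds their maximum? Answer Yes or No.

No

Total capacity is 2+2+1+1+1 = 7 but 8 worker-slots are needed — infeasible.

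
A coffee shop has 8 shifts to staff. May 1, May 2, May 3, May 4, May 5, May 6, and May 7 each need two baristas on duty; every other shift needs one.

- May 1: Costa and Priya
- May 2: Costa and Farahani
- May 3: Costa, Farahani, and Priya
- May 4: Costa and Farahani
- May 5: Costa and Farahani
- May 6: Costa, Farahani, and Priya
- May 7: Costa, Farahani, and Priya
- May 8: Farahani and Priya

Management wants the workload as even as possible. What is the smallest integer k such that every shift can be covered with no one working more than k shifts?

With 3 baristas and 15 worker-slots to fill, someone must work at least ⌈15/3⌉ = 5 shifts, so k ≥ 5.
k = 5 works: May 1→Costa+Priya, May 2→Costa+Farahani, May 3→Costa+Priya, May 4→Costa+Farahani, May 5→Costa+Farahani, May 6→Farahani+Priya, May 7→Farahani+Priya, May 8→Priya.
Loads: Costa 5, Farahani 5, Priya 5 — all ≤ 5.

5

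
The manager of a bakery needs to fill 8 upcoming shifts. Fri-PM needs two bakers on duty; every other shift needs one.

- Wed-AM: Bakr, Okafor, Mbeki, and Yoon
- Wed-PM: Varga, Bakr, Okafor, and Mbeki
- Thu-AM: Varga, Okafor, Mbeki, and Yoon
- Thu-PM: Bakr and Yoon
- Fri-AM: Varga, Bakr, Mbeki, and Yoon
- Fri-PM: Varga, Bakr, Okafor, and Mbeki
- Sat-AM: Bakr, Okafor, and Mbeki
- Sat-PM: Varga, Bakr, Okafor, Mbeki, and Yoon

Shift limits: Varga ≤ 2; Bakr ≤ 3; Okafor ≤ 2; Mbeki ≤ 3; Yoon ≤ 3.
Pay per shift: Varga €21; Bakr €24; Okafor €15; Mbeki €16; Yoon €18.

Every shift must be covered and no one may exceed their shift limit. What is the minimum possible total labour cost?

Picking the cheapest available baker for each shift independently would cost €140, but that ignores the shift limits.
An optimal schedule: Wed-AM→Okafor, Wed-PM→Mbeki, Thu-AM→Mbeki, Thu-PM→Yoon, Fri-AM→Yoon, Fri-PM→Mbeki+Varga, Sat-AM→Okafor, Sat-PM→Yoon.
Total: 15 + 16 + 16 + 18 + 18 + 16 + 21 + 15 + 18 = €153.

€153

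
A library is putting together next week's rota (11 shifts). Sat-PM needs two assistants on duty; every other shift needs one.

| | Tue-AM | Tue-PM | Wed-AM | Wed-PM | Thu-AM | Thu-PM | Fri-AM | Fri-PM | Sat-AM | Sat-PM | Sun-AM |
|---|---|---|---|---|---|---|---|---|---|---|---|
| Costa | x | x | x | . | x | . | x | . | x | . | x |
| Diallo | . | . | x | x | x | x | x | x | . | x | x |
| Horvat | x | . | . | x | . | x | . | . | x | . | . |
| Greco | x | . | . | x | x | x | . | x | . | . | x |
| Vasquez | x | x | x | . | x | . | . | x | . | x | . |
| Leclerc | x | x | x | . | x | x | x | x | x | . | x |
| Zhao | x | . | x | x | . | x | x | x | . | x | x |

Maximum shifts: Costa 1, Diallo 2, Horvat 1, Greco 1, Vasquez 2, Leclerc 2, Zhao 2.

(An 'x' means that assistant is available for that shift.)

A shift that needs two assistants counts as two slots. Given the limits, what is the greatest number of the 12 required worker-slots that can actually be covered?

11

Total capacity across all assistants is 1+2+1+1+2+2+2 = 11, and 12 slots are needed, so at most 11 can be filled.
An assignment achieving 11: Tue-PM→Costa, Wed-AM→Vasquez, Wed-PM→Diallo, Thu-AM→Greco, Thu-PM→Leclerc, Fri-AM→Leclerc, Fri-PM→Zhao, Sat-AM→Horvat, Sat-PM→Diallo+Vasquez, Sun-AM→Zhao.
Loads: Costa 1/1, Diallo 2/2, Horvat 1/1, Greco 1/1, Vasquez 2/2, Leclerc 2/2, Zhao 2/2.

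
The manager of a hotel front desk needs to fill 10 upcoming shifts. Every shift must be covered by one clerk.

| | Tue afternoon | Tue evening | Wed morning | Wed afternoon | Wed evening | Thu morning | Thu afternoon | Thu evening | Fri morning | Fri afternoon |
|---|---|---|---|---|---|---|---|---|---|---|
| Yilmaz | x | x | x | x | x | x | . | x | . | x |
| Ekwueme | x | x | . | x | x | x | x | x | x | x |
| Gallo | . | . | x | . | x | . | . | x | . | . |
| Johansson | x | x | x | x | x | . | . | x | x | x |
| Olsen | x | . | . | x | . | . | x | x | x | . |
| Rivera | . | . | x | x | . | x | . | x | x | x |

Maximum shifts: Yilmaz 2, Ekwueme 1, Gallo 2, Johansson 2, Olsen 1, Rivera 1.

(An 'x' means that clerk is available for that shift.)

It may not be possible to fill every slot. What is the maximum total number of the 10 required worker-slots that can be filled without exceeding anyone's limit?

Total capacity across all clerks is 2+1+2+2+1+1 = 9, and 10 slots are needed, so at most 9 can be filled.
An assignment achieving 9: Tue afternoon→Johansson, Tue evening→Yilmaz, Wed morning→Gallo, Wed afternoon→Olsen, Wed evening→Gallo, Thu morning→Yilmaz, Thu afternoon→Ekwueme, Fri morning→Johansson, Fri afternoon→Rivera.
Loads: Yilmaz 2/2, Ekwueme 1/1, Gallo 2/2, Johansson 2/2, Olsen 1/1, Rivera 1/1.

9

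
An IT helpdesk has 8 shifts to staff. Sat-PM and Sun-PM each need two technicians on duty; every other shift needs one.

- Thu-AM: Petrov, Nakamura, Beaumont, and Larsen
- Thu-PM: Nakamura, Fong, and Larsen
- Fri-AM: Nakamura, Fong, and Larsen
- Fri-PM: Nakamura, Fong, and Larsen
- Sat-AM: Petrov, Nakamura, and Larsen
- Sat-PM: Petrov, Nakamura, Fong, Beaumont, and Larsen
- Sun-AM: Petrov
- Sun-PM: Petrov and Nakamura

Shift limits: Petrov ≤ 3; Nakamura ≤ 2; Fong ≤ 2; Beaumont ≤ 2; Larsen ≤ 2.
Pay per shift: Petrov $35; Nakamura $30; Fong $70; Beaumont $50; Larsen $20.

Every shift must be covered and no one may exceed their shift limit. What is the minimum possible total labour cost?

Sun-AM can only be covered by Petrov, so that assignment is forced.
Sun-PM can only be covered by Petrov and Nakamura, so that assignment is forced.
Picking the cheapest available technician for each shift independently would cost $250, but that ignores the shift limits.
An optimal schedule: Thu-AM→Beaumont, Thu-PM→Larsen, Fri-AM→Larsen, Fri-PM→Nakamura, Sat-AM→Petrov, Sat-PM→Beaumont+Fong, Sun-AM→Petrov, Sun-PM→Nakamura+Petrov.
Total: 50 + 20 + 20 + 30 + 35 + 50 + 70 + 35 + 30 + 35 = $375.

$375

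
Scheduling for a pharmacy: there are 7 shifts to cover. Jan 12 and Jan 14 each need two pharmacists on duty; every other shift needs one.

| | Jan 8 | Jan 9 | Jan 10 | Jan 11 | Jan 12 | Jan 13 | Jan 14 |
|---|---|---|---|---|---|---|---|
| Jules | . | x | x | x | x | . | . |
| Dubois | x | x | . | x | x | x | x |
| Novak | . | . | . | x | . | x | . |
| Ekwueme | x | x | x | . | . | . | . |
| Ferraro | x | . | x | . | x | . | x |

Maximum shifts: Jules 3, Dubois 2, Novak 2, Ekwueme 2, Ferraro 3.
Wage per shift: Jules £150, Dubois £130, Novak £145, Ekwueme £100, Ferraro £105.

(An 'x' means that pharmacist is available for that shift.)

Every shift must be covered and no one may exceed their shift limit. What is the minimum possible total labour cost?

Jan 14 can only be covered by Dubois and Ferraro, so that assignment is forced.
Picking the cheapest available pharmacist for each shift independently would cost £1030, but that ignores the shift limits.
An optimal schedule: Jan 8→Ekwueme, Jan 9→Ekwueme, Jan 10→Ferraro, Jan 11→Novak, Jan 12→Ferraro+Dubois, Jan 13→Novak, Jan 14→Ferraro+Dubois.
Total: 100 + 100 + 105 + 145 + 105 + 130 + 145 + 105 + 130 = £1065.

£1065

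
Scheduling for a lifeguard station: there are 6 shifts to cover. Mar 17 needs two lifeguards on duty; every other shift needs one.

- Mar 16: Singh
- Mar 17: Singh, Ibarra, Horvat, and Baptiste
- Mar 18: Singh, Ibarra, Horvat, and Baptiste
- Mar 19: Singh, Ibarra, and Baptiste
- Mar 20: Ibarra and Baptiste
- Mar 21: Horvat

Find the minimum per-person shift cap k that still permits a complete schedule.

2

With 4 lifeguards and 7 worker-slots to fill, someone must work at least ⌈7/4⌉ = 2 shifts, so k ≥ 2.
k = 2 works: Mar 16→Singh, Mar 17→Horvat+Baptiste, Mar 18→Ibarra, Mar 19→Singh, Mar 20→Ibarra, Mar 21→Horvat.
Loads: Singh 2, Ibarra 2, Horvat 2, Baptiste 1 — all ≤ 2.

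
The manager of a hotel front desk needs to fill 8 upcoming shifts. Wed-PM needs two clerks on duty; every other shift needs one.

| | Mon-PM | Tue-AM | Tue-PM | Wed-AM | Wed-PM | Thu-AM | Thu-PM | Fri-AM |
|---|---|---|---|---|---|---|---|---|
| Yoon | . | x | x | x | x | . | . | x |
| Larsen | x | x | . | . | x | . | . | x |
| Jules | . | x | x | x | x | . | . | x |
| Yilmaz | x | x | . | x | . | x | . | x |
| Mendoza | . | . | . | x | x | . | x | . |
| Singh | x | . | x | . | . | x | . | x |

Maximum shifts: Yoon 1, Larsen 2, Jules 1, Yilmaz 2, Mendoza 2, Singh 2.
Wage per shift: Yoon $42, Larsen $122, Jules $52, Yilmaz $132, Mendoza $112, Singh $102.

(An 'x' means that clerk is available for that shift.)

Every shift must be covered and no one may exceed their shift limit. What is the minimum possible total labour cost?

$898

Thu-PM can only be covered by Mendoza, so that assignment is forced.
Picking the cheapest available clerk for each shift independently would cost $578, but that ignores the shift limits.
An optimal schedule: Mon-PM→Singh, Tue-AM→Jules, Tue-PM→Yoon, Wed-AM→Yilmaz, Wed-PM→Mendoza+Larsen, Thu-AM→Singh, Thu-PM→Mendoza, Fri-AM→Larsen.
Total: 102 + 52 + 42 + 132 + 112 + 122 + 102 + 112 + 122 = $898.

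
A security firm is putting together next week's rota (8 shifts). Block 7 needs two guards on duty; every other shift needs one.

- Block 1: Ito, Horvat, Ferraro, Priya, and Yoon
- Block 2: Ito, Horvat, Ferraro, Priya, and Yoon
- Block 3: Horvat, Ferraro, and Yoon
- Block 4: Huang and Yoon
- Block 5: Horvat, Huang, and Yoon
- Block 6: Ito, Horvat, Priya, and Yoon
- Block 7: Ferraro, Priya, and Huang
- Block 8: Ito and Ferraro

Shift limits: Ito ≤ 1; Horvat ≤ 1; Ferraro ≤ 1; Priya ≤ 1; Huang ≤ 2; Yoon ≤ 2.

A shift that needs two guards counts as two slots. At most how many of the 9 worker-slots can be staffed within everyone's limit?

Total capacity across all guards is 1+1+1+1+2+2 = 8, and 9 slots are needed, so at most 8 can be filled.
An assignment achieving 8: Block 1→Yoon, Block 3→Horvat, Block 4→Huang, Block 5→Huang, Block 6→Yoon, Block 7→Ferraro+Priya, Block 8→Ito.
Loads: Ito 1/1, Horvat 1/1, Ferraro 1/1, Priya 1/1, Huang 2/2, Yoon 2/2.

8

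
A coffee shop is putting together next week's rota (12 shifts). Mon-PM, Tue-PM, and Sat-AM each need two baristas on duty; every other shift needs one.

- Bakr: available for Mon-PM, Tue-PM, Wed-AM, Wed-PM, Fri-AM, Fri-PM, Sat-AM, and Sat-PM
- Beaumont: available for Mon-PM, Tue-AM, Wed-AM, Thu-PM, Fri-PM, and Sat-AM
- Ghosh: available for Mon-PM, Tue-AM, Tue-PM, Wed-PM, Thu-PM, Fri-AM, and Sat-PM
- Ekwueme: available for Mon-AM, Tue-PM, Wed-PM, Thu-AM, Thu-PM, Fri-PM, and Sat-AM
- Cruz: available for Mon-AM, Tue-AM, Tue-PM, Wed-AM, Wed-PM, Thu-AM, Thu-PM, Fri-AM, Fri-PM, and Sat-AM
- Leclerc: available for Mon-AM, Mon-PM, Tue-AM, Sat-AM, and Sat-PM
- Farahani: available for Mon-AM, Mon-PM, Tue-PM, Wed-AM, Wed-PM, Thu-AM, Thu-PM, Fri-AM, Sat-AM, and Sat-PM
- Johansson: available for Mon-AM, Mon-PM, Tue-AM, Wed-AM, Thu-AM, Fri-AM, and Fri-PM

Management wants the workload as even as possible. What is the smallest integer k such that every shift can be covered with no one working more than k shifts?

2

With 8 baristas and 15 worker-slots to fill, someone must work at least ⌈15/8⌉ = 2 shifts, so k ≥ 2.
k = 2 works: Mon-AM→Ekwueme, Mon-PM→Leclerc+Johansson, Tue-AM→Beaumont, Tue-PM→Cruz+Farahani, Wed-AM→Bakr, Wed-PM→Ghosh, Thu-AM→Ekwueme, Thu-PM→Beaumont, Fri-AM→Ghosh, Fri-PM→Cruz, Sat-AM→Leclerc+Farahani, Sat-PM→Bakr.
Loads: Bakr 2, Beaumont 2, Ghosh 2, Ekwueme 2, Cruz 2, Leclerc 2, Farahani 2, Johansson 1 — all ≤ 2.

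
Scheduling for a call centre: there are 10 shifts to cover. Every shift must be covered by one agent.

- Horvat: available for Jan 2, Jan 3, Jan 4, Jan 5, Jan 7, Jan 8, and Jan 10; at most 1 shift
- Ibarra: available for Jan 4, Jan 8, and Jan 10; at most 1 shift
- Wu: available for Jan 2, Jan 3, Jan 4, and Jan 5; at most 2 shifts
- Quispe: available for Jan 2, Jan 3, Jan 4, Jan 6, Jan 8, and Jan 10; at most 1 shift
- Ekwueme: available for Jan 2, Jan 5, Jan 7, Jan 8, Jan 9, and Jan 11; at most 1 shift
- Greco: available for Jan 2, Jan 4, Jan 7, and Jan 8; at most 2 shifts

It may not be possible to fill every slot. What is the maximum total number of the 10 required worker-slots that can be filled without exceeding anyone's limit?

Total capacity across all agents is 1+1+2+1+1+2 = 8, and 10 slots are needed, so at most 8 can be filled.
An assignment achieving 8: Jan 2→Wu, Jan 3→Horvat, Jan 4→Greco, Jan 5→Wu, Jan 6→Quispe, Jan 7→Greco, Jan 9→Ekwueme, Jan 10→Ibarra.
Loads: Horvat 1/1, Ibarra 1/1, Wu 2/2, Quispe 1/1, Ekwueme 1/1, Greco 2/2.

8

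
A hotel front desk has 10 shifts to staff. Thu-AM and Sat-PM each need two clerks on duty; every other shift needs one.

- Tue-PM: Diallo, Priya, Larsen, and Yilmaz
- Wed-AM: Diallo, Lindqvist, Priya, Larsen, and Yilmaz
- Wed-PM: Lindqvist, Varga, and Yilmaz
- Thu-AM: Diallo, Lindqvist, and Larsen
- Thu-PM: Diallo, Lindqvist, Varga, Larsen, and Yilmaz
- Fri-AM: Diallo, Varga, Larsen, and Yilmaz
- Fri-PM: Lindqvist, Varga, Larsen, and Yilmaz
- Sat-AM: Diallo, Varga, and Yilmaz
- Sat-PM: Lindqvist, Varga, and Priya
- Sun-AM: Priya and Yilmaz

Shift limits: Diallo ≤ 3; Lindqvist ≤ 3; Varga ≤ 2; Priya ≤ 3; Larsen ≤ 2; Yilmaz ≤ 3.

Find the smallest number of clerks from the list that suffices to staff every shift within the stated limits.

12 slots to fill and no one can take more than 3, so at least ⌈12/3⌉ = 4 clerks are needed.
Diallo, Lindqvist, Priya, and Yilmaz alone can cover everything: Tue-PM→Priya, Wed-AM→Yilmaz, Wed-PM→Lindqvist, Thu-AM→Diallo+Lindqvist, Thu-PM→Yilmaz, Fri-AM→Diallo, Fri-PM→Yilmaz, Sat-AM→Diallo, Sat-PM→Lindqvist+Priya, Sun-AM→Priya.

4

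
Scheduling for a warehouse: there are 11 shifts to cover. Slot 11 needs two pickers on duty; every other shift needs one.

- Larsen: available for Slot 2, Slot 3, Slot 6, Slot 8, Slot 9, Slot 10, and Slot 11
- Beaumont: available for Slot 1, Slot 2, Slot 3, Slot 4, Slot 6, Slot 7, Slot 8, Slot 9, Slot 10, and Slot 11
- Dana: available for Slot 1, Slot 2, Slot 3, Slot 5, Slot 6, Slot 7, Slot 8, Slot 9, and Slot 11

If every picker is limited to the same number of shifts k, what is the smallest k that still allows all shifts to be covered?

4

With 3 pickers and 12 worker-slots to fill, someone must work at least ⌈12/3⌉ = 4 shifts, so k ≥ 4.
k = 4 works: Slot 1→Beaumont, Slot 2→Larsen, Slot 3→Larsen, Slot 4→Beaumont, Slot 5→Dana, Slot 6→Larsen, Slot 7→Beaumont, Slot 8→Dana, Slot 9→Dana, Slot 10→Larsen, Slot 11→Beaumont+Dana.
Loads: Larsen 4, Beaumont 4, Dana 4 — all ≤ 4.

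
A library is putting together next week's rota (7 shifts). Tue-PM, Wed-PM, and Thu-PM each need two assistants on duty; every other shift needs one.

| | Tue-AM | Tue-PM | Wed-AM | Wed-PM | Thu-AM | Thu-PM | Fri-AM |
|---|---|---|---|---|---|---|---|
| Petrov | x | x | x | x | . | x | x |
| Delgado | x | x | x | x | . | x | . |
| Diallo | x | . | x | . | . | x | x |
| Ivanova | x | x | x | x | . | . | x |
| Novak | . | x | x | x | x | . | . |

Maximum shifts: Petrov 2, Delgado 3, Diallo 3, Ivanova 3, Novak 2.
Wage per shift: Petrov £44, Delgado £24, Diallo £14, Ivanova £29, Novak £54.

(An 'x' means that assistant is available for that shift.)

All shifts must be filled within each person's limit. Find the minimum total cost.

£255

Thu-AM can only be covered by Novak, so that assignment is forced.
Picking the cheapest available assistant for each shift independently would cost £240, but that ignores the shift limits.
An optimal schedule: Tue-AM→Diallo, Tue-PM→Delgado+Ivanova, Wed-AM→Ivanova, Wed-PM→Delgado+Ivanova, Thu-AM→Novak, Thu-PM→Diallo+Delgado, Fri-AM→Diallo.
Total: 14 + 24 + 29 + 29 + 24 + 29 + 54 + 14 + 24 + 14 = £255.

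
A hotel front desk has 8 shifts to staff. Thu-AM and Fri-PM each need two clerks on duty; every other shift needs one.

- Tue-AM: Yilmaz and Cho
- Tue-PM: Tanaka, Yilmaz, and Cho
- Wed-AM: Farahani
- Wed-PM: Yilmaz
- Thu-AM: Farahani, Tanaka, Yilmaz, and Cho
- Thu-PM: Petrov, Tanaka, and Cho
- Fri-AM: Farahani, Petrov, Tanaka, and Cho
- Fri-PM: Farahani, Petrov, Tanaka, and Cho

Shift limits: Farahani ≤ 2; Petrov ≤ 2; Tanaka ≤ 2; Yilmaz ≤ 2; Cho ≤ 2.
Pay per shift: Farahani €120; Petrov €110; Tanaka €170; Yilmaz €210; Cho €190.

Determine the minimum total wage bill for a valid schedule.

€1600

Wed-AM can only be covered by Farahani, so that assignment is forced.
Wed-PM can only be covered by Yilmaz, so that assignment is forced.
Picking the cheapest available clerk for each shift independently would cost €1430, but that ignores the shift limits.
An optimal schedule: Tue-AM→Yilmaz, Tue-PM→Tanaka, Wed-AM→Farahani, Wed-PM→Yilmaz, Thu-AM→Tanaka+Cho, Thu-PM→Petrov, Fri-AM→Farahani, Fri-PM→Petrov+Cho.
Total: 210 + 170 + 120 + 210 + 170 + 190 + 110 + 120 + 110 + 190 = €1600.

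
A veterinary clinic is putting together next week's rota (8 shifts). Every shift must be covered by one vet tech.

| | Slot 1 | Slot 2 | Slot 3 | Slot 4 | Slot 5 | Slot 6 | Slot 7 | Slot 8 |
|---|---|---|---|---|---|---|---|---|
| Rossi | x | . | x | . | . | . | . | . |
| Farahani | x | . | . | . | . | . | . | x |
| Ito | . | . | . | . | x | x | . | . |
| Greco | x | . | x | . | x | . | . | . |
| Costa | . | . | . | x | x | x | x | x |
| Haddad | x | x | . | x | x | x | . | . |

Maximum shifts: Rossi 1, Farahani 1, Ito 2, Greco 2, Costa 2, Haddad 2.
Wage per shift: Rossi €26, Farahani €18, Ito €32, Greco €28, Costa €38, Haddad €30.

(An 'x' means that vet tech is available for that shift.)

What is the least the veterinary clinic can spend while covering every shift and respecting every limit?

€230

Slot 2 can only be covered by Haddad, so that assignment is forced.
Slot 7 can only be covered by Costa, so that assignment is forced.
Picking the cheapest available vet tech for each shift independently would cost €218, but that ignores the shift limits.
An optimal schedule: Slot 1→Greco, Slot 2→Haddad, Slot 3→Rossi, Slot 4→Haddad, Slot 5→Greco, Slot 6→Ito, Slot 7→Costa, Slot 8→Farahani.
Total: 28 + 30 + 26 + 30 + 28 + 32 + 38 + 18 = €230.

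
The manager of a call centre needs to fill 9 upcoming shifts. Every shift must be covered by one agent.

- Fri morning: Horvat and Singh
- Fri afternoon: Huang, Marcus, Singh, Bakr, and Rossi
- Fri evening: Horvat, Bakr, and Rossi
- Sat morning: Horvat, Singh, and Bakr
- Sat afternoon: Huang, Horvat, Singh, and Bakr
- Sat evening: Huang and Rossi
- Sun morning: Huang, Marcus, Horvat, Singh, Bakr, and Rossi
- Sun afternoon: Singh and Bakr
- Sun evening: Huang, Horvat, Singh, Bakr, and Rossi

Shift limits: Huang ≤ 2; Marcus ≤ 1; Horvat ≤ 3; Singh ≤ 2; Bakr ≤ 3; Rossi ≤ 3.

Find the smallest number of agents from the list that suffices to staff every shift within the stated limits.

9 slots to fill and no one can take more than 3, so at least ⌈9/3⌉ = 3 agents are needed.
Horvat, Bakr, and Rossi alone can cover everything: Fri morning→Horvat, Fri afternoon→Bakr, Fri evening→Bakr, Sat morning→Horvat, Sat afternoon→Horvat, Sat evening→Rossi, Sun morning→Rossi, Sun afternoon→Bakr, Sun evening→Rossi.

3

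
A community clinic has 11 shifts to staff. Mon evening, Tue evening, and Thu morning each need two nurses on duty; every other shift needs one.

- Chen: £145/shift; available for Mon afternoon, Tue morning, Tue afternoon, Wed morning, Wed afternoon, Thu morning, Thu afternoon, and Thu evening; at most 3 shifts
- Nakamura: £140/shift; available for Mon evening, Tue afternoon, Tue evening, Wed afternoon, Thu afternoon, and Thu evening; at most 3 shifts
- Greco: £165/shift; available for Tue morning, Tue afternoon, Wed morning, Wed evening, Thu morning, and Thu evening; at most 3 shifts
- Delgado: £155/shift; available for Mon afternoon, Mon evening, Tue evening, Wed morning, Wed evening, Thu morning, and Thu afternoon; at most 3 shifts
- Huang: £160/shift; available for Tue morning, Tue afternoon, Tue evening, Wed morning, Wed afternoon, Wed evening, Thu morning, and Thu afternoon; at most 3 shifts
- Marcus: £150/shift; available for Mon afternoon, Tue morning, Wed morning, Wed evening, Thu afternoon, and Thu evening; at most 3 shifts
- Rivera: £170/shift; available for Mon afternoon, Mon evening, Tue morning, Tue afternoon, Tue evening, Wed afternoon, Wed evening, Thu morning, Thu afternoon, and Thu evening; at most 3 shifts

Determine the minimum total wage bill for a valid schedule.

Picking the cheapest available nurse for each shift independently would cost £2035, but that ignores the shift limits.
An optimal schedule: Mon afternoon→Chen, Mon evening→Nakamura+Delgado, Tue morning→Chen, Tue afternoon→Nakamura, Tue evening→Delgado+Huang, Wed morning→Chen, Wed afternoon→Nakamura, Wed evening→Marcus, Thu morning→Delgado+Huang, Thu afternoon→Marcus, Thu evening→Marcus.
Total: 145 + 140 + 155 + 145 + 140 + 155 + 160 + 145 + 140 + 150 + 155 + 160 + 150 + 150 = £2090.

£2090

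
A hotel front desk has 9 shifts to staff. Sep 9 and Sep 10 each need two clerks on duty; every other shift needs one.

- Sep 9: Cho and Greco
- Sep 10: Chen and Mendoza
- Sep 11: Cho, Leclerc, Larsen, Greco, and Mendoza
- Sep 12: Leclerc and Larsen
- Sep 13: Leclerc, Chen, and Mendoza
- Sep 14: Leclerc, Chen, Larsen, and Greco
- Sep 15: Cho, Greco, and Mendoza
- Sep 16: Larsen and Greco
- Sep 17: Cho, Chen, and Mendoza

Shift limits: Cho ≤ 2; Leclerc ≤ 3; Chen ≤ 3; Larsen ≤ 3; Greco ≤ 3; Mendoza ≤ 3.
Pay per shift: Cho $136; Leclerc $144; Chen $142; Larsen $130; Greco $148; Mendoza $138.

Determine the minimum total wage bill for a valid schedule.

Sep 9 can only be covered by Cho and Greco, so that assignment is forced.
Sep 10 can only be covered by Chen and Mendoza, so that assignment is forced.
Picking the cheapest available clerk for each shift independently would cost $1494, but that ignores the shift limits.
An optimal schedule: Sep 9→Cho+Greco, Sep 10→Mendoza+Chen, Sep 11→Larsen, Sep 12→Larsen, Sep 13→Mendoza, Sep 14→Chen, Sep 15→Cho, Sep 16→Larsen, Sep 17→Mendoza.
Total: 136 + 148 + 138 + 142 + 130 + 130 + 138 + 142 + 136 + 130 + 138 = $1508.

$1508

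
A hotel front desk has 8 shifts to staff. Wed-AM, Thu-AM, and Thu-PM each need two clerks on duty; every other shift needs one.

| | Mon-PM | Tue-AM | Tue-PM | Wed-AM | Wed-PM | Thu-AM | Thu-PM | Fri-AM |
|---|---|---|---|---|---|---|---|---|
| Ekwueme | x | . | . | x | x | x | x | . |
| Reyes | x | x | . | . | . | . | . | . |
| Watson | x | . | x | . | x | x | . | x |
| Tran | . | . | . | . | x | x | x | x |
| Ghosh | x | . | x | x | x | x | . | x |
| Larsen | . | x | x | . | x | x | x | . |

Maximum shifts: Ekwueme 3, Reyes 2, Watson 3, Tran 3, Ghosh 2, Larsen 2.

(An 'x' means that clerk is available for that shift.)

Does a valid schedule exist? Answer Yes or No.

Yes

Wed-AM can only be covered by Ekwueme and Ghosh, so that assignment is forced.
One valid schedule: Mon-PM→Ekwueme, Tue-AM→Reyes, Tue-PM→Watson, Wed-AM→Ekwueme+Ghosh, Wed-PM→Watson, Thu-AM→Tran+Ghosh, Thu-PM→Ekwueme+Tran, Fri-AM→Watson.
Loads: Ekwueme 3/3, Reyes 1/2, Watson 3/3, Tran 2/3, Ghosh 2/2, Larsen 0/2 — all within limits.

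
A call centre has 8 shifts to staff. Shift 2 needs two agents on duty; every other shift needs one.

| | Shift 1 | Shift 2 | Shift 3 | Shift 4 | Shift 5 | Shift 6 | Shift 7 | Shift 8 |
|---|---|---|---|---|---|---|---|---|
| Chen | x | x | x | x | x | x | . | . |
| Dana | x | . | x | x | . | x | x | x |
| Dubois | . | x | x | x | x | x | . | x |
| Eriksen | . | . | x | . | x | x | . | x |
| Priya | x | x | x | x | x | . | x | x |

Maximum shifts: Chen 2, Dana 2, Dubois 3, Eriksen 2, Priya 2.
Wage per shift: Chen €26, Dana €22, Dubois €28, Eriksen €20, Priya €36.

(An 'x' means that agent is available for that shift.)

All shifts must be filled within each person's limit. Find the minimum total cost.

€220

Picking the cheapest available agent for each shift independently would cost €200, but that ignores the shift limits.
An optimal schedule: Shift 1→Chen, Shift 2→Chen+Dubois, Shift 3→Eriksen, Shift 4→Dana, Shift 5→Dubois, Shift 6→Dubois, Shift 7→Dana, Shift 8→Eriksen.
Total: 26 + 26 + 28 + 20 + 22 + 28 + 28 + 22 + 20 = €220.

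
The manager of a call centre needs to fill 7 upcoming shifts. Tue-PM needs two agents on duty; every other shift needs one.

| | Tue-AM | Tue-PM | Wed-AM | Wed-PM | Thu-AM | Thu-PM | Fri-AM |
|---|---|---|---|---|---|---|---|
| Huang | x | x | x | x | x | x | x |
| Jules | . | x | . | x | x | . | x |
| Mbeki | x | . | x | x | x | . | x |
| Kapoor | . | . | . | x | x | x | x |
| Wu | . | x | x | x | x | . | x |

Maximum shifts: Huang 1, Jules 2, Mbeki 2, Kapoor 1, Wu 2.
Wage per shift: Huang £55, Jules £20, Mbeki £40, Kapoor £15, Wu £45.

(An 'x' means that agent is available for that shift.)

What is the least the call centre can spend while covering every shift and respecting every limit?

Picking the cheapest available agent for each shift independently would cost £205, but that ignores the shift limits.
An optimal schedule: Tue-AM→Huang, Tue-PM→Jules+Wu, Wed-AM→Mbeki, Wed-PM→Jules, Thu-AM→Mbeki, Thu-PM→Kapoor, Fri-AM→Wu.
Total: 55 + 20 + 45 + 40 + 20 + 40 + 15 + 45 = £280.

£280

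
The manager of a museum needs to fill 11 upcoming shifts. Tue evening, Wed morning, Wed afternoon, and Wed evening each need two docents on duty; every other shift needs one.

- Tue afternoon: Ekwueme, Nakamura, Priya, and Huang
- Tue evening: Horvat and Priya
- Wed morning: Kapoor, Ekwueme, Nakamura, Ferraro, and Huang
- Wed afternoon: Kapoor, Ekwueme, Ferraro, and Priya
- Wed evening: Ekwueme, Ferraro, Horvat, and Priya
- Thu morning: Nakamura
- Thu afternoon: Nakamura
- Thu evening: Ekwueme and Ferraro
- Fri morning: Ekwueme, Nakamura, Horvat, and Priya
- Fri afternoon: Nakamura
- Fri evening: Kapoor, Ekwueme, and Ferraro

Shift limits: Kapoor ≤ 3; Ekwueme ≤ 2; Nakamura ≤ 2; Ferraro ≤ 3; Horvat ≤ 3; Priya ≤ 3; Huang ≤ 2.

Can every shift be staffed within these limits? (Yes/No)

No

Total capacity is 18 and 15 slots are needed, so capacity alone doesn't rule it out.
Shifts {Thu morning, Thu afternoon, Fri afternoon} need 3 worker-slots in total, but the docents available for any of those shifts (Nakamura) can supply at most 2 among them. So no valid schedule exists.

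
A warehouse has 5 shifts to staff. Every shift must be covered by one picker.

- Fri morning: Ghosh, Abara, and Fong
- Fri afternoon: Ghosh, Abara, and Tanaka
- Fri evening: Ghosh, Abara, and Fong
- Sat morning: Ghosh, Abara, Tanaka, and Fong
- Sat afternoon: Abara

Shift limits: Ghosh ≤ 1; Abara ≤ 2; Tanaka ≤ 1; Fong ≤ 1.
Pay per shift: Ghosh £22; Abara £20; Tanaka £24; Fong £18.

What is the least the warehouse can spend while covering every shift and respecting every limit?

£104

Sat afternoon can only be covered by Abara, so that assignment is forced.
Picking the cheapest available picker for each shift independently would cost £94, but that ignores the shift limits.
An optimal schedule: Fri morning→Ghosh, Fri afternoon→Abara, Fri evening→Fong, Sat morning→Tanaka, Sat afternoon→Abara.
Total: 22 + 20 + 18 + 24 + 20 = £104.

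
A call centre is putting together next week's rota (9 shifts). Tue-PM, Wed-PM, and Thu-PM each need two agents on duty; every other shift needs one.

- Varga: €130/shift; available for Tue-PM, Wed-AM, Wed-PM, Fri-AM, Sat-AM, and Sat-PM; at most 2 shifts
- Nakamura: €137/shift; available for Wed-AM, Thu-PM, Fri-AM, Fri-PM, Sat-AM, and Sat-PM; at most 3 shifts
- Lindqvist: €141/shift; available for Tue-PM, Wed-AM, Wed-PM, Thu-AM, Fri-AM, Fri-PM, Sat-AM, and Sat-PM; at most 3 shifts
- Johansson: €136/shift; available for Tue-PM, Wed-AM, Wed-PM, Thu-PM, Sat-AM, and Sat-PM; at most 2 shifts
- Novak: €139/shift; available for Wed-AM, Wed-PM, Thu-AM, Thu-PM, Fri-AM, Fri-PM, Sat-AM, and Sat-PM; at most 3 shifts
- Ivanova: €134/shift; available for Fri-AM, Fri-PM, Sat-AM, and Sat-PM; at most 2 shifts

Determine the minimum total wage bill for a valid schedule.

Picking the cheapest available agent for each shift independently would cost €1598, but that ignores the shift limits.
An optimal schedule: Tue-PM→Varga+Johansson, Wed-AM→Nakamura, Wed-PM→Varga+Novak, Thu-AM→Novak, Thu-PM→Johansson+Nakamura, Fri-AM→Ivanova, Fri-PM→Ivanova, Sat-AM→Nakamura, Sat-PM→Novak.
Total: 130 + 136 + 137 + 130 + 139 + 139 + 136 + 137 + 134 + 134 + 137 + 139 = €1628.

€1628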